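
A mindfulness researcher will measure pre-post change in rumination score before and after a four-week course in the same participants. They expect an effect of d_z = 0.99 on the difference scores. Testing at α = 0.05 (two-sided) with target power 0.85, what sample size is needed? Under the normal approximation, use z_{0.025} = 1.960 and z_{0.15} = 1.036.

For a paired (one-sample on differences) test: n = ((z_{α/2} + z_β) / d)².
z_{α/2} + z_β = 1.960 + 1.036 = 2.996.
n = (2.996 / 0.99)² = 3.026² = 9.16.
Round up.

n = 10 pairs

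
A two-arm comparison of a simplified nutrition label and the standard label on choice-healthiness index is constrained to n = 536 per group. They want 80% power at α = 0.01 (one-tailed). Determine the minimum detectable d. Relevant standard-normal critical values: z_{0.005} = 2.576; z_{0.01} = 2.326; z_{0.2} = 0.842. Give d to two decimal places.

For two independent groups of n = 536 each: d_min = (z_{α} + z_β)·√(2/n).
z-sum = 2.326 + 0.842 = 3.168.
d_min = 3.168 × √(2/536) = 3.168 × 0.0611 = 0.194.

d_min ≈ 0.19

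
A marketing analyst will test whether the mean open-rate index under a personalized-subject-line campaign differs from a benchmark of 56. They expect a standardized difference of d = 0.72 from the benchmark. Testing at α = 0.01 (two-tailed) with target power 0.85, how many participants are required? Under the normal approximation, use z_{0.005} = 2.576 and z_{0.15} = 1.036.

For a one-sample test: n = ((z_{α/2} + z_β) / d)².
z_{α/2} + z_β = 2.576 + 1.036 = 3.612.
n = (3.612 / 0.72)² = 5.017² = 25.17.
Round up.

n = 26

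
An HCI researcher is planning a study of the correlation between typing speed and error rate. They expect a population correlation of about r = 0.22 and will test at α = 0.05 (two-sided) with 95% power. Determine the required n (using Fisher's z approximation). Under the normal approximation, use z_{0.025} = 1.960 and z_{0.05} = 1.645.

n = 263

Fisher's z: C = ½·ln((1+r)/(1−r)) = ½·ln(1.5641) = 0.2237.
n = ((z_{α/2} + z_β)/C)² + 3.
(1.960 + 1.645) / 0.2237 = 3.605 / 0.2237 = 16.115.
n = 16.115² + 3 = 259.70 + 3 = 262.7.
Round up.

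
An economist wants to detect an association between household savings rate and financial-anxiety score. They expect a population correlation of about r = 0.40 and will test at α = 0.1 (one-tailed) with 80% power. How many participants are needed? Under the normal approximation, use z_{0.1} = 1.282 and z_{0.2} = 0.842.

Fisher's z: C = ½·ln((1+r)/(1−r)) = ½·ln(2.3333) = 0.4236.
n = ((z_{α} + z_β)/C)² + 3.
(1.282 + 0.842) / 0.4236 = 2.124 / 0.4236 = 5.014.
n = 5.014² + 3 = 25.14 + 3 = 28.1.
Round up.

n = 29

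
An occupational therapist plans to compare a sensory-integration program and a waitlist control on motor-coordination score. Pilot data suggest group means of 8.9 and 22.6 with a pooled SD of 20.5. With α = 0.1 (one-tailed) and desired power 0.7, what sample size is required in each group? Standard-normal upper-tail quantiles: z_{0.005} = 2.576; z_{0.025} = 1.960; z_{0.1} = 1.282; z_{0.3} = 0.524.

n = 15 per group

Cohen's d = |M₁ − M₂| / SD_pooled = |8.9 − 22.6| / 20.5 = 13.7 / 20.5 = 0.668.
For two independent groups with equal n: n = 2·((z_{α} + z_β) / d)².
z_{α} + z_β = 1.282 + 0.524 = 1.806.
n = 2 × (1.806 / 0.668)² = 2 × 2.704² = 2 × 7.31 = 14.6.
Round up to the next whole participant.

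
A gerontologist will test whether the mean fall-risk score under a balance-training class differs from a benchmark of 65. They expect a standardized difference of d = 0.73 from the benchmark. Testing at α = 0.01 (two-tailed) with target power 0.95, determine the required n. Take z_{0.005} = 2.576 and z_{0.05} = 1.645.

n = 34

For a one-sample test: n = ((z_{α/2} + z_β) / d)².
z_{α/2} + z_β = 2.576 + 1.645 = 4.221.
n = (4.221 / 0.73)² = 5.782² = 33.43.
Round up.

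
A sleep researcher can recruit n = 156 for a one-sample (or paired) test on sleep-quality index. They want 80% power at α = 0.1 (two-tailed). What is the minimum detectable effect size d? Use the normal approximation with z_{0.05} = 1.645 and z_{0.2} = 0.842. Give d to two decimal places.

For a single sample (or paired design) of n = 156: d_min = (z_{α/2} + z_β)/√n.
z-sum = 1.645 + 0.842 = 2.487.
d_min = 2.487 / √156 = 2.487 / 12.490 = 0.199.

d_min ≈ 0.20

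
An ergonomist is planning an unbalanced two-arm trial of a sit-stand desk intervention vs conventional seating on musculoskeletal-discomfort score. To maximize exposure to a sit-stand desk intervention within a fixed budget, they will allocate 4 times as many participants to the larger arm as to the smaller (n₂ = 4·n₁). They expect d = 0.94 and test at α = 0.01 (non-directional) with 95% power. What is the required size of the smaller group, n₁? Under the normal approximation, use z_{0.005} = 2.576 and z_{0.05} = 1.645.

With allocation ratio k = n₂/n₁ = 4, Var(x̄₁−x̄₂) = σ²(1/n₁ + 1/(k·n₁)) = σ²·(k+1)/(k·n₁).
So n₁ = (1 + 1/k)·((z_{α/2} + z_β)/d)² = 1.250 × (4.221/0.94)².
n₁ = 1.250 × 20.16 = 25.2.
Round up: n₁ = 26, giving n₂ = 4 × 26 = 104.

n₁ = 26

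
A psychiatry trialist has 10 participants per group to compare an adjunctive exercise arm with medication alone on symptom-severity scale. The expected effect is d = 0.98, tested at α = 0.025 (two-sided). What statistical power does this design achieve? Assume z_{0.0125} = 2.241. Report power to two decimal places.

For two equal groups, power = Φ(d·√(n/2) − z_{α/2}).
d·√(n/2) = 0.98 × √(10/2) = 0.98 × 2.236 = 2.191.
z_β = 2.191 − 2.241 = -0.050.
Power = Φ(-0.050) = 0.480.

power ≈ 0.48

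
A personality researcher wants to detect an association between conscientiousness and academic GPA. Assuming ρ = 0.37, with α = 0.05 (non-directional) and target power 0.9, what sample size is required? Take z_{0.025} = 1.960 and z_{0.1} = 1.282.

Fisher's z: C = ½·ln((1+r)/(1−r)) = ½·ln(2.1746) = 0.3884.
n = ((z_{α/2} + z_β)/C)² + 3.
(1.960 + 1.282) / 0.3884 = 3.242 / 0.3884 = 8.347.
n = 8.347² + 3 = 69.67 + 3 = 72.7.
Round up.

n = 73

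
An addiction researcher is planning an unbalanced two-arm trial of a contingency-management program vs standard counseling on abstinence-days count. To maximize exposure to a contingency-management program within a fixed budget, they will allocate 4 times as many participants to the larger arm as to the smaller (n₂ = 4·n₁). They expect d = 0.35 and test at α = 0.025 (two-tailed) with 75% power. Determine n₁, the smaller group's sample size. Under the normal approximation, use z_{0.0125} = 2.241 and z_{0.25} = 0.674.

With allocation ratio k = n₂/n₁ = 4, Var(x̄₁−x̄₂) = σ²(1/n₁ + 1/(k·n₁)) = σ²·(k+1)/(k·n₁).
So n₁ = (1 + 1/k)·((z_{α/2} + z_β)/d)² = 1.250 × (2.915/0.35)².
n₁ = 1.250 × 69.37 = 86.7.
Round up: n₁ = 87, giving n₂ = 4 × 87 = 348.

n₁ = 87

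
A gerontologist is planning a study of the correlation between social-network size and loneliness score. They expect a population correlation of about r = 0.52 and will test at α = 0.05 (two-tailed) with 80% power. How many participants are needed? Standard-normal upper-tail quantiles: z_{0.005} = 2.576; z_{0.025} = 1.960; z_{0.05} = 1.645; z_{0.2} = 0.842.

Fisher's z: C = ½·ln((1+r)/(1−r)) = ½·ln(3.1667) = 0.5763.
n = ((z_{α/2} + z_β)/C)² + 3.
(1.960 + 0.842) / 0.5763 = 2.802 / 0.5763 = 4.862.
n = 4.862² + 3 = 23.64 + 3 = 26.6.
Round up.

n = 27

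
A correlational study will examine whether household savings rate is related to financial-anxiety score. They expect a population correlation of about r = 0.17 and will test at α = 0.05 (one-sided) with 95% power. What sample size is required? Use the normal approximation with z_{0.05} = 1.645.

n = 371

Fisher's z: C = ½·ln((1+r)/(1−r)) = ½·ln(1.4096) = 0.1717.
n = ((z_{α} + z_β)/C)² + 3.
(1.645 + 1.645) / 0.1717 = 3.290 / 0.1717 = 19.161.
n = 19.161² + 3 = 367.16 + 3 = 370.2.
Round up.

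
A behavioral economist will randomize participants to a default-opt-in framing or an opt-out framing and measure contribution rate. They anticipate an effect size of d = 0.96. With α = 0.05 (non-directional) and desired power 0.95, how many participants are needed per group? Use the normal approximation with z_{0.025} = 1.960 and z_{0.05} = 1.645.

n = 29 per group

For two independent groups with equal n: n = 2·((z_{α/2} + z_β) / d)².
z_{α/2} + z_β = 1.960 + 1.645 = 3.605.
n = 2 × (3.605 / 0.96)² = 2 × 3.755² = 2 × 14.10 = 28.2.
Round up to the next whole participant.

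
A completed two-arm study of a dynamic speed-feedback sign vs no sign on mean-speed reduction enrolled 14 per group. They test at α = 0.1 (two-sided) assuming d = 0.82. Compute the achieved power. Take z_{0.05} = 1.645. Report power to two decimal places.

power ≈ 0.70

For two equal groups, power = Φ(d·√(n/2) − z_{α/2}).
d·√(n/2) = 0.82 × √(14/2) = 0.82 × 2.646 = 2.170.
z_β = 2.170 − 1.645 = 0.525.
Power = Φ(0.525) = 0.700.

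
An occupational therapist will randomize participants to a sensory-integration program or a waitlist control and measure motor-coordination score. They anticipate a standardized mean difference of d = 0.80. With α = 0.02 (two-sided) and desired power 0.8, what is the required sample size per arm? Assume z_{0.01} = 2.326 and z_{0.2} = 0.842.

For two independent groups with equal n: n = 2·((z_{α/2} + z_β) / d)².
z_{α/2} + z_β = 2.326 + 0.842 = 3.168.
n = 2 × (3.168 / 0.80)² = 2 × 3.960² = 2 × 15.68 = 31.4.
Round up to the next whole participant.

n = 32 per group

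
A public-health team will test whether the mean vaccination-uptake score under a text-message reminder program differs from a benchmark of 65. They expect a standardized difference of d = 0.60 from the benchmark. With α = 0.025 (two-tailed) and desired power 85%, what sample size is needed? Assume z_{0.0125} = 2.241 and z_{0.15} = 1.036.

For a one-sample test: n = ((z_{α/2} + z_β) / d)².
z_{α/2} + z_β = 2.241 + 1.036 = 3.277.
n = (3.277 / 0.60)² = 5.462² = 29.83.
Round up.

n = 30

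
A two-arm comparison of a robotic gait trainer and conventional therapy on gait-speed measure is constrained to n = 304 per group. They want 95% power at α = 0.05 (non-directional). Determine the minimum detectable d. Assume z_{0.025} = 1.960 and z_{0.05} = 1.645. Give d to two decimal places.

For two independent groups of n = 304 each: d_min = (z_{α/2} + z_β)·√(2/n).
z-sum = 1.960 + 1.645 = 3.605.
d_min = 3.605 × √(2/304) = 3.605 × 0.0811 = 0.292.

d_min ≈ 0.29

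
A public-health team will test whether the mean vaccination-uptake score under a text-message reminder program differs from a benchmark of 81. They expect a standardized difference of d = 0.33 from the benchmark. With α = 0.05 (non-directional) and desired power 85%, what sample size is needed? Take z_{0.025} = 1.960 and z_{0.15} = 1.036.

n = 83

For a one-sample test: n = ((z_{α/2} + z_β) / d)².
z_{α/2} + z_β = 1.960 + 1.036 = 2.996.
n = (2.996 / 0.33)² = 9.079² = 82.42.
Round up.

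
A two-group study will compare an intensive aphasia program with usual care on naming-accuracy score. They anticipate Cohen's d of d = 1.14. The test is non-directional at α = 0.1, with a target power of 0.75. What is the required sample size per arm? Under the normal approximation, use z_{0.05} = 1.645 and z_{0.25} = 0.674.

For two independent groups with equal n: n = 2·((z_{α/2} + z_β) / d)².
z_{α/2} + z_β = 1.645 + 0.674 = 2.319.
n = 2 × (2.319 / 1.14)² = 2 × 2.034² = 2 × 4.14 = 8.3.
Round up to the next whole participant.

n = 9 per group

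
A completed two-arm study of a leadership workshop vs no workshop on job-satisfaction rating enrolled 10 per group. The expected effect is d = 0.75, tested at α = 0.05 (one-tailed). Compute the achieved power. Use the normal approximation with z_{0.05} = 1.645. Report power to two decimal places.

power ≈ 0.51

For two equal groups, power = Φ(d·√(n/2) − z_{α}).
d·√(n/2) = 0.75 × √(10/2) = 0.75 × 2.236 = 1.677.
z_β = 1.677 − 1.645 = 0.032.
Power = Φ(0.032) = 0.513.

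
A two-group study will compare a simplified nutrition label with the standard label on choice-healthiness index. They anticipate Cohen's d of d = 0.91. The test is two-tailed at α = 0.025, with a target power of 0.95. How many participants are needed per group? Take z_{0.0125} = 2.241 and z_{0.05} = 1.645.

For two independent groups with equal n: n = 2·((z_{α/2} + z_β) / d)².
z_{α/2} + z_β = 2.241 + 1.645 = 3.886.
n = 2 × (3.886 / 0.91)² = 2 × 4.270² = 2 × 18.24 = 36.5.
Round up to the next whole participant.

n = 37 per group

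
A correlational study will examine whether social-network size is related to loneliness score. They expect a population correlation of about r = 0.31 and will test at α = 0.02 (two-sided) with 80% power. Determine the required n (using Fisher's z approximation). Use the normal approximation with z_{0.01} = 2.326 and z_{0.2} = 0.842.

Fisher's z: C = ½·ln((1+r)/(1−r)) = ½·ln(1.8986) = 0.3205.
n = ((z_{α/2} + z_β)/C)² + 3.
(2.326 + 0.842) / 0.3205 = 3.168 / 0.3205 = 9.885.
n = 9.885² + 3 = 97.70 + 3 = 100.7.
Round up.

n = 101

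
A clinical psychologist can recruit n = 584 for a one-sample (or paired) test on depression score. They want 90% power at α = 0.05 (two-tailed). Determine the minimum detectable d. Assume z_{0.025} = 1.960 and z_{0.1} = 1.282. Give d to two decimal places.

d_min ≈ 0.13

For a single sample (or paired design) of n = 584: d_min = (z_{α/2} + z_β)/√n.
z-sum = 1.960 + 1.282 = 3.242.
d_min = 3.242 / √584 = 3.242 / 24.166 = 0.134.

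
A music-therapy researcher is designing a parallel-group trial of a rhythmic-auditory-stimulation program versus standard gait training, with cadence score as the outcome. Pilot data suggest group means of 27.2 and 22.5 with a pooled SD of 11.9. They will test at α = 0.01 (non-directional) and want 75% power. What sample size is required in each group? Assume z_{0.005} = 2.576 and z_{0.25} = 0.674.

Cohen's d = |M₁ − M₂| / SD_pooled = |27.2 − 22.5| / 11.9 = 4.7 / 11.9 = 0.395.
For two independent groups with equal n: n = 2·((z_{α/2} + z_β) / d)².
z_{α/2} + z_β = 2.576 + 0.674 = 3.250.
n = 2 × (3.250 / 0.395)² = 2 × 8.228² = 2 × 67.70 = 135.4.
Round up to the next whole participant.

n = 136 per group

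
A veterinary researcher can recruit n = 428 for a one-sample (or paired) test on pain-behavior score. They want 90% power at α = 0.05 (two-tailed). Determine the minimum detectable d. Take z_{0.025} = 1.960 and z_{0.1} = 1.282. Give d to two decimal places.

d_min ≈ 0.16

For a single sample (or paired design) of n = 428: d_min = (z_{α/2} + z_β)/√n.
z-sum = 1.960 + 1.282 = 3.242.
d_min = 3.242 / √428 = 3.242 / 20.688 = 0.157.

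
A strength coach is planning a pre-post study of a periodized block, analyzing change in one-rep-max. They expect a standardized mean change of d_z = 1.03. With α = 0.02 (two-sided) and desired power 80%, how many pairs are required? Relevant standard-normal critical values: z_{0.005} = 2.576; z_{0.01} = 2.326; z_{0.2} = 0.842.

For a paired (one-sample on differences) test: n = ((z_{α/2} + z_β) / d)².
z_{α/2} + z_β = 2.326 + 0.842 = 3.168.
n = (3.168 / 1.03)² = 3.076² = 9.46.
Round up.

n = 10 pairs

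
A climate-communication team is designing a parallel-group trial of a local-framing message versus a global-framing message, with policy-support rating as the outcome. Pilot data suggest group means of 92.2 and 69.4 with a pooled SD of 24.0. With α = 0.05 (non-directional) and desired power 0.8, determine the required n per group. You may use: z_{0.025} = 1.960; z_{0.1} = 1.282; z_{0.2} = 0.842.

n = 18 per group

Cohen's d = |M₁ − M₂| / SD_pooled = |92.2 − 69.4| / 24.0 = 22.8 / 24.0 = 0.950.
For two independent groups with equal n: n = 2·((z_{α/2} + z_β) / d)².
z_{α/2} + z_β = 1.960 + 0.842 = 2.802.
n = 2 × (2.802 / 0.950)² = 2 × 2.949² = 2 × 8.70 = 17.4.
Round up to the next whole participant.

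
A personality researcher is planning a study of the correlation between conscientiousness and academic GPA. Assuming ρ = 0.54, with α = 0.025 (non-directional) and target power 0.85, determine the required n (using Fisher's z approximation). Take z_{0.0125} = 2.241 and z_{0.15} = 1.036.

n = 33

Fisher's z: C = ½·ln((1+r)/(1−r)) = ½·ln(3.3478) = 0.6042.
n = ((z_{α/2} + z_β)/C)² + 3.
(2.241 + 1.036) / 0.6042 = 3.277 / 0.6042 = 5.424.
n = 5.424² + 3 = 29.42 + 3 = 32.4.
Round up.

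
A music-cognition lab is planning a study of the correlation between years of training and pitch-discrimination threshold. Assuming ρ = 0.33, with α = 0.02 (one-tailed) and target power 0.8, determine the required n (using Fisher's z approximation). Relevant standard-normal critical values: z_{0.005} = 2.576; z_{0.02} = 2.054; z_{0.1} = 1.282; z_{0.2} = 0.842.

n = 75

Fisher's z: C = ½·ln((1+r)/(1−r)) = ½·ln(1.9851) = 0.3428.
n = ((z_{α} + z_β)/C)² + 3.
(2.054 + 0.842) / 0.3428 = 2.896 / 0.3428 = 8.448.
n = 8.448² + 3 = 71.37 + 3 = 74.4.
Round up.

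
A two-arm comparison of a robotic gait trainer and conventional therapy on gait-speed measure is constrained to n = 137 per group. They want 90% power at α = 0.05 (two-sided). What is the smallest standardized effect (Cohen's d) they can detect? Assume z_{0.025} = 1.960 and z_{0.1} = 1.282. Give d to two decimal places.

d_min ≈ 0.39

For two independent groups of n = 137 each: d_min = (z_{α/2} + z_β)·√(2/n).
z-sum = 1.960 + 1.282 = 3.242.
d_min = 3.242 × √(2/137) = 3.242 × 0.1208 = 0.392.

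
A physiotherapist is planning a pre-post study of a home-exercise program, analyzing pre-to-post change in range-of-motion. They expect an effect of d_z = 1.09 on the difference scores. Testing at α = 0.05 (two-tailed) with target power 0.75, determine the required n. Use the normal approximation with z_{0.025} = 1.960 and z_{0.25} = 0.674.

For a paired (one-sample on differences) test: n = ((z_{α/2} + z_β) / d)².
z_{α/2} + z_β = 1.960 + 0.674 = 2.634.
n = (2.634 / 1.09)² = 2.417² = 5.84.
Round up.

n = 6 pairs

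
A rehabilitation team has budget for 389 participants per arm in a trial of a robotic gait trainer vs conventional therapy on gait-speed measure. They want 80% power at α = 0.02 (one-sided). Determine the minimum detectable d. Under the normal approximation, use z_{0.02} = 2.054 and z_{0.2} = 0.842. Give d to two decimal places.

d_min ≈ 0.21

For two independent groups of n = 389 each: d_min = (z_{α} + z_β)·√(2/n).
z-sum = 2.054 + 0.842 = 2.896.
d_min = 2.896 × √(2/389) = 2.896 × 0.0717 = 0.208.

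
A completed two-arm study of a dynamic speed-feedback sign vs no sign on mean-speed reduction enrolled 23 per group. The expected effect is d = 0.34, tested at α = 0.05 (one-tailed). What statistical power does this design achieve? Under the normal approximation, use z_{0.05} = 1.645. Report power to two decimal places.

power ≈ 0.31

For two equal groups, power = Φ(d·√(n/2) − z_{α}).
d·√(n/2) = 0.34 × √(23/2) = 0.34 × 3.391 = 1.153.
z_β = 1.153 − 1.645 = -0.492.
Power = Φ(-0.492) = 0.311.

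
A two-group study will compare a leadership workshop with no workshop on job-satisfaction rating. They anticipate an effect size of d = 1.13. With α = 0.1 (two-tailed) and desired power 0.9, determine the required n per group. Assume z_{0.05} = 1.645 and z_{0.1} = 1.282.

For two independent groups with equal n: n = 2·((z_{α/2} + z_β) / d)².
z_{α/2} + z_β = 1.645 + 1.282 = 2.927.
n = 2 × (2.927 / 1.13)² = 2 × 2.590² = 2 × 6.71 = 13.4.
Round up to the next whole participant.

n = 14 per group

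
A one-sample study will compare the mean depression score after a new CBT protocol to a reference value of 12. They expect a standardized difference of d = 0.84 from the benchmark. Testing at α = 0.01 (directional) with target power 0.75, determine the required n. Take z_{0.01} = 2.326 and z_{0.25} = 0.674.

For a one-sample test: n = ((z_{α} + z_β) / d)².
z_{α} + z_β = 2.326 + 0.674 = 3.000.
n = (3.000 / 0.84)² = 3.571² = 12.76.
Round up.

n = 13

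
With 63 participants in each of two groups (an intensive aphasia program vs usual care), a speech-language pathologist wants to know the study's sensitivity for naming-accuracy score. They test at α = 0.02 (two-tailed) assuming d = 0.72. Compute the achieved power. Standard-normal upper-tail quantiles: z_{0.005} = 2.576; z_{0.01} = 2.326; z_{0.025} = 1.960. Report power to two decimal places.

power ≈ 0.96

For two equal groups, power = Φ(d·√(n/2) − z_{α/2}).
d·√(n/2) = 0.72 × √(63/2) = 0.72 × 5.612 = 4.041.
z_β = 4.041 − 2.326 = 1.715.
Power = Φ(1.715) = 0.957.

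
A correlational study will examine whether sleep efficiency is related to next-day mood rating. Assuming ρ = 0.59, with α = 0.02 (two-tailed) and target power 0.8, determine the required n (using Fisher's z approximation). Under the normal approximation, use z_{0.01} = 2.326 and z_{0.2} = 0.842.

Fisher's z: C = ½·ln((1+r)/(1−r)) = ½·ln(3.8780) = 0.6777.
n = ((z_{α/2} + z_β)/C)² + 3.
(2.326 + 0.842) / 0.6777 = 3.168 / 0.6777 = 4.675.
n = 4.675² + 3 = 21.85 + 3 = 24.9.
Round up.

n = 25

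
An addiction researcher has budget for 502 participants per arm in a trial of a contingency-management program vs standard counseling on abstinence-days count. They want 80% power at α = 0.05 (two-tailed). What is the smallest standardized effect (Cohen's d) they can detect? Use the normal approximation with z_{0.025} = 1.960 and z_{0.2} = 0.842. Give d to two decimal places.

For two independent groups of n = 502 each: d_min = (z_{α/2} + z_β)·√(2/n).
z-sum = 1.960 + 0.842 = 2.802.
d_min = 2.802 × √(2/502) = 2.802 × 0.0631 = 0.177.

d_min ≈ 0.18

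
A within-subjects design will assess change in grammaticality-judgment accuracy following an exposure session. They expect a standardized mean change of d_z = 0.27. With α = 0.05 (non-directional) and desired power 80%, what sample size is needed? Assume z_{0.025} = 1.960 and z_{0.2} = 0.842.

n = 108 pairs

For a paired (one-sample on differences) test: n = ((z_{α/2} + z_β) / d)².
z_{α/2} + z_β = 1.960 + 0.842 = 2.802.
n = (2.802 / 0.27)² = 10.378² = 107.70.
Round up.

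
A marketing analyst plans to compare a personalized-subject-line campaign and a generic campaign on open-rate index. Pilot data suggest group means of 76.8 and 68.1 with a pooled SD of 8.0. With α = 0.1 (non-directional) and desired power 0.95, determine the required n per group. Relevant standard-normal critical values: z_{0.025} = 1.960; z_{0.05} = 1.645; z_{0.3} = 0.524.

n = 19 per group

Cohen's d = |M₁ − M₂| / SD_pooled = |76.8 − 68.1| / 8.0 = 8.7 / 8.0 = 1.088.
For two independent groups with equal n: n = 2·((z_{α/2} + z_β) / d)².
z_{α/2} + z_β = 1.645 + 1.645 = 3.290.
n = 2 × (3.290 / 1.088)² = 2 × 3.024² = 2 × 9.14 = 18.3.
Round up to the next whole participant.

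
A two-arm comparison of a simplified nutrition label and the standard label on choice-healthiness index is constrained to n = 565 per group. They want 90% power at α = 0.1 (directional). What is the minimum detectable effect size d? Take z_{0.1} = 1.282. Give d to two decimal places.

d_min ≈ 0.15

For two independent groups of n = 565 each: d_min = (z_{α} + z_β)·√(2/n).
z-sum = 1.282 + 1.282 = 2.564.
d_min = 2.564 × √(2/565) = 2.564 × 0.0595 = 0.153.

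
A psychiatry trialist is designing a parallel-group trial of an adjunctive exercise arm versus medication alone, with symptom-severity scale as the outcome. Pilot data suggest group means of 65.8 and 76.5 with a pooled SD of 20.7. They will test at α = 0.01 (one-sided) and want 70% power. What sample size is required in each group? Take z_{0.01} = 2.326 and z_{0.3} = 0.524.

n = 61 per group

Cohen's d = |M₁ − M₂| / SD_pooled = |65.8 − 76.5| / 20.7 = 10.7 / 20.7 = 0.517.
For two independent groups with equal n: n = 2·((z_{α} + z_β) / d)².
z_{α} + z_β = 2.326 + 0.524 = 2.850.
n = 2 × (2.850 / 0.517)² = 2 × 5.513² = 2 × 30.39 = 60.8.
Round up to the next whole participant.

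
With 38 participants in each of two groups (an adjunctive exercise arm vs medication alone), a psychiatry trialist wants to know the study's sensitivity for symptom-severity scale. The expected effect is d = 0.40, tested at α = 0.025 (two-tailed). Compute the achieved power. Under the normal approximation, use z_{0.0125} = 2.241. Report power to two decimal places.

power ≈ 0.31

For two equal groups, power = Φ(d·√(n/2) − z_{α/2}).
d·√(n/2) = 0.40 × √(38/2) = 0.40 × 4.359 = 1.744.
z_β = 1.744 − 2.241 = -0.497.
Power = Φ(-0.497) = 0.309.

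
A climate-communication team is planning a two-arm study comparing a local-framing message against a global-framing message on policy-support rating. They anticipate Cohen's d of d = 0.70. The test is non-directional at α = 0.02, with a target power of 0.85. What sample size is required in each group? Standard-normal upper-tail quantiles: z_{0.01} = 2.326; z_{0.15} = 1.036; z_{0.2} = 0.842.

n = 47 per group

For two independent groups with equal n: n = 2·((z_{α/2} + z_β) / d)².
z_{α/2} + z_β = 2.326 + 1.036 = 3.362.
n = 2 × (3.362 / 0.70)² = 2 × 4.803² = 2 × 23.07 = 46.1.
Round up to the next whole participant.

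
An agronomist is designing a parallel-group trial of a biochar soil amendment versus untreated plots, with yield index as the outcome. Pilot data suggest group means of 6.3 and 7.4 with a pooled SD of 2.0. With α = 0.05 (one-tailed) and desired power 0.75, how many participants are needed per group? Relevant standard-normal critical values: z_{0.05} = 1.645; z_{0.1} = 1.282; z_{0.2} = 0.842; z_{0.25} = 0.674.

n = 36 per group

Cohen's d = |M₁ − M₂| / SD_pooled = |6.3 − 7.4| / 2.0 = 1.1 / 2.0 = 0.550.
For two independent groups with equal n: n = 2·((z_{α} + z_β) / d)².
z_{α} + z_β = 1.645 + 0.674 = 2.319.
n = 2 × (2.319 / 0.550)² = 2 × 4.216² = 2 × 17.78 = 35.6.
Round up to the next whole participant.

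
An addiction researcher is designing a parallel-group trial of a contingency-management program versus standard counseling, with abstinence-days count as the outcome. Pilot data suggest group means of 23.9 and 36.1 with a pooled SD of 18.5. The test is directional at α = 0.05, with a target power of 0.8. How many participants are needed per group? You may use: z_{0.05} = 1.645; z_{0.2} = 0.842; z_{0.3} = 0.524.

n = 29 per group

Cohen's d = |M₁ − M₂| / SD_pooled = |23.9 − 36.1| / 18.5 = 12.2 / 18.5 = 0.659.
For two independent groups with equal n: n = 2·((z_{α} + z_β) / d)².
z_{α} + z_β = 1.645 + 0.842 = 2.487.
n = 2 × (2.487 / 0.659)² = 2 × 3.774² = 2 × 14.24 = 28.5.
Round up to the next whole participant.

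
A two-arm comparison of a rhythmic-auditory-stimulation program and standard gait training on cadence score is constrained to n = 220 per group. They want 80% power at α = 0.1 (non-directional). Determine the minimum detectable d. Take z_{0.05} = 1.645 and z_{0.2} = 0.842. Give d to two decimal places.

For two independent groups of n = 220 each: d_min = (z_{α/2} + z_β)·√(2/n).
z-sum = 1.645 + 0.842 = 2.487.
d_min = 2.487 × √(2/220) = 2.487 × 0.0953 = 0.237.

d_min ≈ 0.24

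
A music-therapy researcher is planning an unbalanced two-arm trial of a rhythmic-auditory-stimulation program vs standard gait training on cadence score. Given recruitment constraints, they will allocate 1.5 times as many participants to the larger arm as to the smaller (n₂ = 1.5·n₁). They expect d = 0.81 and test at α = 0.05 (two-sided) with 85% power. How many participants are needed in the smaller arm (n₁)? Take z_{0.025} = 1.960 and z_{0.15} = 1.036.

With allocation ratio k = n₂/n₁ = 1.5, Var(x̄₁−x̄₂) = σ²(1/n₁ + 1/(k·n₁)) = σ²·(k+1)/(k·n₁).
So n₁ = (1 + 1/k)·((z_{α/2} + z_β)/d)² = 1.667 × (2.996/0.81)².
n₁ = 1.667 × 13.68 = 22.8.
Round up: n₁ = 23, giving n₂ = ⌈1.5 × 23⌉ = ⌈34.5⌉ = 35.

n₁ = 23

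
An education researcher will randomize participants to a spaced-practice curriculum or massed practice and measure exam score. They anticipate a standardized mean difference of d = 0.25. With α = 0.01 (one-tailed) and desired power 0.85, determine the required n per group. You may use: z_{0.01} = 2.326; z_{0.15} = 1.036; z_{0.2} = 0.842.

n = 362 per group

For two independent groups with equal n: n = 2·((z_{α} + z_β) / d)².
z_{α} + z_β = 2.326 + 1.036 = 3.362.
n = 2 × (3.362 / 0.25)² = 2 × 13.448² = 2 × 180.85 = 361.7.
Round up to the next whole participant.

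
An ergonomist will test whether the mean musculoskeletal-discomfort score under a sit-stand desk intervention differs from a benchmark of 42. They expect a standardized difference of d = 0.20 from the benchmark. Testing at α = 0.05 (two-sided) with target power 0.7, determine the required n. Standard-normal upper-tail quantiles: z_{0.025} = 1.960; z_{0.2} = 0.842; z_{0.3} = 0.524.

For a one-sample test: n = ((z_{α/2} + z_β) / d)².
z_{α/2} + z_β = 1.960 + 0.524 = 2.484.
n = (2.484 / 0.20)² = 12.420² = 154.26.
Round up.

n = 155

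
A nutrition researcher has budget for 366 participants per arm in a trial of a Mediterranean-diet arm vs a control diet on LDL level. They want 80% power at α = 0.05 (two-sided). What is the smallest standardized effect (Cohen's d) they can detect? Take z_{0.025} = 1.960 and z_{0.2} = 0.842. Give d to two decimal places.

For two independent groups of n = 366 each: d_min = (z_{α/2} + z_β)·√(2/n).
z-sum = 1.960 + 0.842 = 2.802.
d_min = 2.802 × √(2/366) = 2.802 × 0.0739 = 0.207.

d_min ≈ 0.21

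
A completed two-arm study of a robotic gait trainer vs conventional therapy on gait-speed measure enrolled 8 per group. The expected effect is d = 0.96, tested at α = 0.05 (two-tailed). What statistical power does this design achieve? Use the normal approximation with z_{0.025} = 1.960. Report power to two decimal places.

For two equal groups, power = Φ(d·√(n/2) − z_{α/2}).
d·√(n/2) = 0.96 × √(8/2) = 0.96 × 2.000 = 1.920.
z_β = 1.920 − 1.960 = -0.040.
Power = Φ(-0.040) = 0.484.

power ≈ 0.48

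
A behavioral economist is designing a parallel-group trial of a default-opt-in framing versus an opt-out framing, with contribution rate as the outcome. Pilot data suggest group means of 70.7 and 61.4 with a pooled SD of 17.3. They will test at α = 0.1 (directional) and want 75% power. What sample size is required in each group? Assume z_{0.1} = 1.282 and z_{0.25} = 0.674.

Cohen's d = |M₁ − M₂| / SD_pooled = |70.7 − 61.4| / 17.3 = 9.3 / 17.3 = 0.538.
For two independent groups with equal n: n = 2·((z_{α} + z_β) / d)².
z_{α} + z_β = 1.282 + 0.674 = 1.956.
n = 2 × (1.956 / 0.538)² = 2 × 3.636² = 2 × 13.22 = 26.4.
Round up to the next whole participant.

n = 27 per group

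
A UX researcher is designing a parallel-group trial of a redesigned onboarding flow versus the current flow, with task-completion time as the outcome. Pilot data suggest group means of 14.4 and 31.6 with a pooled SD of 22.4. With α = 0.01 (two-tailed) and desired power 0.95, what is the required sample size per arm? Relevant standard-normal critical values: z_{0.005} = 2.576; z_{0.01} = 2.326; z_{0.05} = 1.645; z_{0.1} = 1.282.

Cohen's d = |M₁ − M₂| / SD_pooled = |14.4 − 31.6| / 22.4 = 17.2 / 22.4 = 0.768.
For two independent groups with equal n: n = 2·((z_{α/2} + z_β) / d)².
z_{α/2} + z_β = 2.576 + 1.645 = 4.221.
n = 2 × (4.221 / 0.768)² = 2 × 5.496² = 2 × 30.21 = 60.4.
Round up to the next whole participant.

n = 61 per group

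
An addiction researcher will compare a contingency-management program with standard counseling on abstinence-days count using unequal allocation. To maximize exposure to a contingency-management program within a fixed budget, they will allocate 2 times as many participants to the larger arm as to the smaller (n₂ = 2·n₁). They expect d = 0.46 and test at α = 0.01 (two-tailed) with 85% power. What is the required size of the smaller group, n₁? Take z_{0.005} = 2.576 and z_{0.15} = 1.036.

n₁ = 93

With allocation ratio k = n₂/n₁ = 2, Var(x̄₁−x̄₂) = σ²(1/n₁ + 1/(k·n₁)) = σ²·(k+1)/(k·n₁).
So n₁ = (1 + 1/k)·((z_{α/2} + z_β)/d)² = 1.500 × (3.612/0.46)².
n₁ = 1.500 × 61.66 = 92.5.
Round up: n₁ = 93, giving n₂ = 2 × 93 = 186.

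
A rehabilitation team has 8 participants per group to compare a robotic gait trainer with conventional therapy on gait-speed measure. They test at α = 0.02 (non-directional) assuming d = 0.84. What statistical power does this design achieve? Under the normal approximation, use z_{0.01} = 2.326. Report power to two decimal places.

For two equal groups, power = Φ(d·√(n/2) − z_{α/2}).
d·√(n/2) = 0.84 × √(8/2) = 0.84 × 2.000 = 1.680.
z_β = 1.680 − 2.326 = -0.646.
Power = Φ(-0.646) = 0.259.

power ≈ 0.26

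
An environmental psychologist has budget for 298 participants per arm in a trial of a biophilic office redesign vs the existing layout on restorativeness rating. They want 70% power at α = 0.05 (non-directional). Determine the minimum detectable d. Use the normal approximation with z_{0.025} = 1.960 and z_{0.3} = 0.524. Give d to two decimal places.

d_min ≈ 0.20

For two independent groups of n = 298 each: d_min = (z_{α/2} + z_β)·√(2/n).
z-sum = 1.960 + 0.524 = 2.484.
d_min = 2.484 × √(2/298) = 2.484 × 0.0819 = 0.203.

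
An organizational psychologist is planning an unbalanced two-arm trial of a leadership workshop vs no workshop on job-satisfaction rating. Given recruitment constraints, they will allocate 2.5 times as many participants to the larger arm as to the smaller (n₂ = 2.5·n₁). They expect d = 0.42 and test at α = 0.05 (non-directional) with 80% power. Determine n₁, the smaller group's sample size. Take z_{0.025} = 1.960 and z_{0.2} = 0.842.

n₁ = 63

With allocation ratio k = n₂/n₁ = 2.5, Var(x̄₁−x̄₂) = σ²(1/n₁ + 1/(k·n₁)) = σ²·(k+1)/(k·n₁).
So n₁ = (1 + 1/k)·((z_{α/2} + z_β)/d)² = 1.400 × (2.802/0.42)².
n₁ = 1.400 × 44.51 = 62.3.
Round up: n₁ = 63, giving n₂ = ⌈2.5 × 63⌉ = ⌈157.5⌉ = 158.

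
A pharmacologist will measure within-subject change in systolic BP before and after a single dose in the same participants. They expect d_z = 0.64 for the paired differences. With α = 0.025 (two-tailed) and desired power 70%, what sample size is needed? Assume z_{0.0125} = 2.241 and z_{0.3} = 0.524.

n = 19 pairs

For a paired (one-sample on differences) test: n = ((z_{α/2} + z_β) / d)².
z_{α/2} + z_β = 2.241 + 0.524 = 2.765.
n = (2.765 / 0.64)² = 4.320² = 18.67.
Round up.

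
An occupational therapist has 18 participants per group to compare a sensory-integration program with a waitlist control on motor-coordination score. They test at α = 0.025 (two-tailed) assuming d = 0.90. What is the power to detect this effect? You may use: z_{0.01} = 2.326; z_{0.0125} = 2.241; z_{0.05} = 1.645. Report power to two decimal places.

power ≈ 0.68

For two equal groups, power = Φ(d·√(n/2) − z_{α/2}).
d·√(n/2) = 0.90 × √(18/2) = 0.90 × 3.000 = 2.700.
z_β = 2.700 − 2.241 = 0.459.
Power = Φ(0.459) = 0.677.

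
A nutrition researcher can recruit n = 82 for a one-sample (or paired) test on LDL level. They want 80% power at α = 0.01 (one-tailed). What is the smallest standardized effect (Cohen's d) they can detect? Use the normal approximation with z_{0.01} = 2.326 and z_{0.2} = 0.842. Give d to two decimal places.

d_min ≈ 0.35

For a single sample (or paired design) of n = 82: d_min = (z_{α} + z_β)/√n.
z-sum = 2.326 + 0.842 = 3.168.
d_min = 3.168 / √82 = 3.168 / 9.055 = 0.350.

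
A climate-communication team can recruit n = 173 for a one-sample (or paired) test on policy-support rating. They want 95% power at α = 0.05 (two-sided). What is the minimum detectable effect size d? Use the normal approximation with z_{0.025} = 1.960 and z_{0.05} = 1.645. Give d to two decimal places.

For a single sample (or paired design) of n = 173: d_min = (z_{α/2} + z_β)/√n.
z-sum = 1.960 + 1.645 = 3.605.
d_min = 3.605 / √173 = 3.605 / 13.153 = 0.274.

d_min ≈ 0.27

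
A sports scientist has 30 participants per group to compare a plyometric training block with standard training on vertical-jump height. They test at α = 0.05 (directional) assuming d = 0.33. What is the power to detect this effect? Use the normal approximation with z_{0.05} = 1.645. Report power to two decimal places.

power ≈ 0.36

For two equal groups, power = Φ(d·√(n/2) − z_{α}).
d·√(n/2) = 0.33 × √(30/2) = 0.33 × 3.873 = 1.278.
z_β = 1.278 − 1.645 = -0.367.
Power = Φ(-0.367) = 0.357.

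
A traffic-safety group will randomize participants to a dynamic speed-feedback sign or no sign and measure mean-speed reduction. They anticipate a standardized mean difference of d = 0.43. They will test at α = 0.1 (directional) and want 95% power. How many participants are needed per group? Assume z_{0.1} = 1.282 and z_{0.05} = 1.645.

n = 93 per group

For two independent groups with equal n: n = 2·((z_{α} + z_β) / d)².
z_{α} + z_β = 1.282 + 1.645 = 2.927.
n = 2 × (2.927 / 0.43)² = 2 × 6.807² = 2 × 46.33 = 92.7.
Round up to the next whole participant.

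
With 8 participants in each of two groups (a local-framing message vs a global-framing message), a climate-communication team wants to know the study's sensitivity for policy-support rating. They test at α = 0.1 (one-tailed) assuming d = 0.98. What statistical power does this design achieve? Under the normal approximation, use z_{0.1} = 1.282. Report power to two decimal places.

power ≈ 0.75

For two equal groups, power = Φ(d·√(n/2) − z_{α}).
d·√(n/2) = 0.98 × √(8/2) = 0.98 × 2.000 = 1.960.
z_β = 1.960 − 1.282 = 0.678.
Power = Φ(0.678) = 0.751.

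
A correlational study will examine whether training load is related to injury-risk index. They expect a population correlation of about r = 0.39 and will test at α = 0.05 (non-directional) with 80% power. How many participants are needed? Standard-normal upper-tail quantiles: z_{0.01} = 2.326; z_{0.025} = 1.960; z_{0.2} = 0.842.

Fisher's z: C = ½·ln((1+r)/(1−r)) = ½·ln(2.2787) = 0.4118.
n = ((z_{α/2} + z_β)/C)² + 3.
(1.960 + 0.842) / 0.4118 = 2.802 / 0.4118 = 6.804.
n = 6.804² + 3 = 46.30 + 3 = 49.3.
Round up.

n = 50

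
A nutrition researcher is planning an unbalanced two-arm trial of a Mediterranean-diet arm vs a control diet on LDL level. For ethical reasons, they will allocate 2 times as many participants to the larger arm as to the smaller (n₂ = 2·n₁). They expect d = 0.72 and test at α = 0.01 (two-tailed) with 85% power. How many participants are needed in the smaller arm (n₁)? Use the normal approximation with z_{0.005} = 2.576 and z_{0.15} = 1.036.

n₁ = 38

With allocation ratio k = n₂/n₁ = 2, Var(x̄₁−x̄₂) = σ²(1/n₁ + 1/(k·n₁)) = σ²·(k+1)/(k·n₁).
So n₁ = (1 + 1/k)·((z_{α/2} + z_β)/d)² = 1.500 × (3.612/0.72)².
n₁ = 1.500 × 25.17 = 37.8.
Round up: n₁ = 38, giving n₂ = 2 × 38 = 76.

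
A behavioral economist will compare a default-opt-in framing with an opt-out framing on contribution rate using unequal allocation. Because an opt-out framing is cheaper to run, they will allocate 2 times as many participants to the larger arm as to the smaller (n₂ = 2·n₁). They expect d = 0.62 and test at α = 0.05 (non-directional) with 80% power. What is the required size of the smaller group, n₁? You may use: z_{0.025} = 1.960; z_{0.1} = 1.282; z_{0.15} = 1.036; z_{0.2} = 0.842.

n₁ = 31

With allocation ratio k = n₂/n₁ = 2, Var(x̄₁−x̄₂) = σ²(1/n₁ + 1/(k·n₁)) = σ²·(k+1)/(k·n₁).
So n₁ = (1 + 1/k)·((z_{α/2} + z_β)/d)² = 1.500 × (2.802/0.62)².
n₁ = 1.500 × 20.42 = 30.6.
Round up: n₁ = 31, giving n₂ = 2 × 31 = 62.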